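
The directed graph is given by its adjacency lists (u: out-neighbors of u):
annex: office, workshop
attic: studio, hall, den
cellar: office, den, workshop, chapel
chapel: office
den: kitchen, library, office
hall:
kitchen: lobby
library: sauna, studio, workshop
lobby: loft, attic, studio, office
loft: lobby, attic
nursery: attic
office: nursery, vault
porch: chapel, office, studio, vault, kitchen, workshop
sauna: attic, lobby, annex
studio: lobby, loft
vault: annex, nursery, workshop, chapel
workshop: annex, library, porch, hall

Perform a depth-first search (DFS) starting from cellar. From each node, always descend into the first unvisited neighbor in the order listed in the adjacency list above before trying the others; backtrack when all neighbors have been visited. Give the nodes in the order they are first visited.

cellar → office → nursery → attic → studio → lobby → loft → hall → den → kitchen → library → sauna → annex → workshop → porch → chapel → vault

Visit cellar
cellar → office
office → nursery
nursery → attic
attic → studio
studio → lobby
lobby → loft
attic → hall
attic → den
den → kitchen
den → library
library → sauna
sauna → annex
annex → workshop
workshop → porch
porch → chapel
porch → vault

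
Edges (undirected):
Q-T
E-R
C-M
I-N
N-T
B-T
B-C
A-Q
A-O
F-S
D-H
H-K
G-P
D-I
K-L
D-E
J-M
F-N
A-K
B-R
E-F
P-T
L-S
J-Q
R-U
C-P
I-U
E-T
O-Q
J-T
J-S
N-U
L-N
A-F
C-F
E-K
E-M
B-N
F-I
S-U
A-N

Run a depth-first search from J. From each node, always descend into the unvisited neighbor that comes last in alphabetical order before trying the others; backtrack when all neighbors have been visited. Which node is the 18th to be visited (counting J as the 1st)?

C

Visit J
J → T
T → Q
Q → O
O → A
A → N
N → U
U → S
S → L
L → K
K → H
H → D
D → I
I → F
F → E
E → R
R → B
B → C
C → P
P → G
C → M

Visit order: J, T, Q, O, A, N, U, S, L, K, H, D, I, F, E, R, B, C, P, G, M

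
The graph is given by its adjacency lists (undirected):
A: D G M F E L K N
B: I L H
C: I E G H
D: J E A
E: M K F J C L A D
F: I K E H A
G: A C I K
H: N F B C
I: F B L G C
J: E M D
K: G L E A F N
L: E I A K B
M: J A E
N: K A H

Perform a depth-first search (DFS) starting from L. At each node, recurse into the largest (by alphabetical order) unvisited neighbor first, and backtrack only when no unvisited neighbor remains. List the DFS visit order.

Visit L
L → K
K → N
N → H
H → F
F → I
I → G
G → C
C → E
E → M
M → J
J → D
D → A
I → B

L, K, N, H, F, I, G, C, E, M, J, D, A, B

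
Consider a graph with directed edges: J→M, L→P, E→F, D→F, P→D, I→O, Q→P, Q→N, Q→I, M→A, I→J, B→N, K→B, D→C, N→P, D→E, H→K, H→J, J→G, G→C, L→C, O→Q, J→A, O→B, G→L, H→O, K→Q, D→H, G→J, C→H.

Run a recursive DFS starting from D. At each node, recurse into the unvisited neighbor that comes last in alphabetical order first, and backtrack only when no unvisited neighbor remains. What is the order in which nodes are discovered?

Visit D
D → H
H → O
O → Q
Q → P
Q → N
Q → I
I → J
J → M
M → A
J → G
G → L
L → C
O → B
H → K
D → F
D → E

D -> H -> O -> Q -> P -> N -> I -> J -> M -> A -> G -> L -> C -> B -> K -> F -> E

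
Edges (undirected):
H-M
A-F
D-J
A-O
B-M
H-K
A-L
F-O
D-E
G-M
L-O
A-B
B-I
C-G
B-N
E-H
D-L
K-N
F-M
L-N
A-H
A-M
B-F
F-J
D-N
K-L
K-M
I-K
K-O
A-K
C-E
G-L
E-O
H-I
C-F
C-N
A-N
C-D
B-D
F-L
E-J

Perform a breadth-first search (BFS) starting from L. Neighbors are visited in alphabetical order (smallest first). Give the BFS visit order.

Visit L; enqueue A, D, F, G, K, N, O → queue [A, D, F, G, K, N, O]
Visit A; enqueue B, H, M → queue [D, F, G, K, N, O, B, H, M]
Visit D; enqueue C, E, J → queue [F, G, K, N, O, B, H, M, C, E, J]
Visit F → queue [G, K, N, O, B, H, M, C, E, J]
Visit G → queue [K, N, O, B, H, M, C, E, J]
Visit K; enqueue I → queue [N, O, B, H, M, C, E, J, I]
Visit N → queue [O, B, H, M, C, E, J, I]
Visit O → queue [B, H, M, C, E, J, I]
Visit B → queue [H, M, C, E, J, I]
Visit H → queue [M, C, E, J, I]
Visit M → queue [C, E, J, I]
Visit C → queue [E, J, I]
Visit E → queue [J, I]
Visit J → queue [I]
Visit I → queue []

L, A, D, F, G, K, N, O, B, H, M, C, E, J, I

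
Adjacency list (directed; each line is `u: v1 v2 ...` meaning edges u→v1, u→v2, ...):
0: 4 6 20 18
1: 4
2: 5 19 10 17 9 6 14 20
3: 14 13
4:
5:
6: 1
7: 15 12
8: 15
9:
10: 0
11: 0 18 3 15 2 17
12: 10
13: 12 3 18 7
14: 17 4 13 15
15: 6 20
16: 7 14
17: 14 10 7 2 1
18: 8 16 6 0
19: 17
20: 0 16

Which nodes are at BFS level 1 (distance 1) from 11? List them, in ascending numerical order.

0, 2, 3, 15, 17, 18

Level 0: 11
Level 1: 0, 2, 3, 15, 17, 18
Level 2: 1, 4, 5, 6, 7, 8, 9, 10, 13, 14, 16, 19, 20
Level 3: 12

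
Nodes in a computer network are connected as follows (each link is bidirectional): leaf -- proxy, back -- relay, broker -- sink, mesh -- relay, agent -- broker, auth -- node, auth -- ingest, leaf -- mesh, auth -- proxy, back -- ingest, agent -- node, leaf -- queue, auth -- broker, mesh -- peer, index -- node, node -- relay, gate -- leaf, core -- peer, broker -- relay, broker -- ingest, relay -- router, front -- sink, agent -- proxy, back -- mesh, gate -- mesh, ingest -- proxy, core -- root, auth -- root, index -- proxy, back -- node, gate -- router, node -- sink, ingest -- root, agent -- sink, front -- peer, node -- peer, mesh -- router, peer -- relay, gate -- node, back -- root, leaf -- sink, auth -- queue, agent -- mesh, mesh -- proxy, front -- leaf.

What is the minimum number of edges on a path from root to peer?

2

Level 0: root
Level 1: auth, back, core, ingest
Level 2: broker, mesh, node, peer, proxy, queue, relay
Level 3: agent, front, gate, index, leaf, router, sink
peer first appears at level 2.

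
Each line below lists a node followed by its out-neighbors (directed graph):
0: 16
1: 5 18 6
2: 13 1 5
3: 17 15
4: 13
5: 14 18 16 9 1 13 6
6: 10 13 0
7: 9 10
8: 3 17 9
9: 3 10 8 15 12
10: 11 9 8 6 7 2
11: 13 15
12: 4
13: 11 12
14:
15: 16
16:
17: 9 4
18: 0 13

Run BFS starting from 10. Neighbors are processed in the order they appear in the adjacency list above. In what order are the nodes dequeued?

10 11 9 8 6 7 2 13 15 3 12 17 0 1 5 16 4 18 14

Visit 10; enqueue 11, 9, 8, 6, 7, 2 → queue [11, 9, 8, 6, 7, 2]
Visit 11; enqueue 13, 15 → queue [9, 8, 6, 7, 2, 13, 15]
Visit 9; enqueue 3, 12 → queue [8, 6, 7, 2, 13, 15, 3, 12]
Visit 8; enqueue 17 → queue [6, 7, 2, 13, 15, 3, 12, 17]
Visit 6; enqueue 0 → queue [7, 2, 13, 15, 3, 12, 17, 0]
Visit 7 → queue [2, 13, 15, 3, 12, 17, 0]
Visit 2; enqueue 1, 5 → queue [13, 15, 3, 12, 17, 0, 1, 5]
Visit 13 → queue [15, 3, 12, 17, 0, 1, 5]
Visit 15; enqueue 16 → queue [3, 12, 17, 0, 1, 5, 16]
Visit 3 → queue [12, 17, 0, 1, 5, 16]
Visit 12; enqueue 4 → queue [17, 0, 1, 5, 16, 4]
Visit 17 → queue [0, 1, 5, 16, 4]
Visit 0 → queue [1, 5, 16, 4]
Visit 1; enqueue 18 → queue [5, 16, 4, 18]
Visit 5; enqueue 14 → queue [16, 4, 18, 14]
Visit 16 → queue [4, 18, 14]
Visit 4 → queue [18, 14]
Visit 18 → queue [14]
Visit 14 → queue []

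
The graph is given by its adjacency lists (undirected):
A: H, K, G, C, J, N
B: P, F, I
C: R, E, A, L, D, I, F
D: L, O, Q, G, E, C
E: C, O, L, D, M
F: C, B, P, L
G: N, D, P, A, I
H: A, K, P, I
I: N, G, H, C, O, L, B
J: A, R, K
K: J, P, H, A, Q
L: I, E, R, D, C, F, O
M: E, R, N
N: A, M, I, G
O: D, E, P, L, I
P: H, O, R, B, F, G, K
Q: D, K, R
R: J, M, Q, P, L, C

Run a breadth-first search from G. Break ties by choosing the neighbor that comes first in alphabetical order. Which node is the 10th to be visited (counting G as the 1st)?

K

Visit G; enqueue A, D, I, N, P → queue [A, D, I, N, P]
Visit A; enqueue C, H, J, K → queue [D, I, N, P, C, H, J, K]
Visit D; enqueue E, L, O, Q → queue [I, N, P, C, H, J, K, E, L, O, Q]
Visit I; enqueue B → queue [N, P, C, H, J, K, E, L, O, Q, B]
Visit N; enqueue M → queue [P, C, H, J, K, E, L, O, Q, B, M]
Visit P; enqueue F, R → queue [C, H, J, K, E, L, O, Q, B, M, F, R]
Visit C → queue [H, J, K, E, L, O, Q, B, M, F, R]
Visit H → queue [J, K, E, L, O, Q, B, M, F, R]
Visit J → queue [K, E, L, O, Q, B, M, F, R]
Visit K → queue [E, L, O, Q, B, M, F, R]
Visit E → queue [L, O, Q, B, M, F, R]
Visit L → queue [O, Q, B, M, F, R]
Visit O → queue [Q, B, M, F, R]
Visit Q → queue [B, M, F, R]
Visit B → queue [M, F, R]
Visit M → queue [F, R]
Visit F → queue [R]
Visit R → queue []

Visit order: G, A, D, I, N, P, C, H, J, K, E, L, O, Q, B, M, F, R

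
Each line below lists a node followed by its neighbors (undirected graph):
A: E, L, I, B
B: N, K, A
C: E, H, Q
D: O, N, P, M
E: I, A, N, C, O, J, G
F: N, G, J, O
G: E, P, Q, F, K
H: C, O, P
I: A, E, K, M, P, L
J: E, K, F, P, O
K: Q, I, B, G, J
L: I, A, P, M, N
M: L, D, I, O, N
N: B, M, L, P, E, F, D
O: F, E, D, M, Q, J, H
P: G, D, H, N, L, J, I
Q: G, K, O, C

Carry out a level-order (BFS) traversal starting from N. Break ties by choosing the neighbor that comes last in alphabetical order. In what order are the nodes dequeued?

N P M L F E D B J I H G O A C K Q

Visit N; enqueue P, M, L, F, E, D, B → queue [P, M, L, F, E, D, B]
Visit P; enqueue J, I, H, G → queue [M, L, F, E, D, B, J, I, H, G]
Visit M; enqueue O → queue [L, F, E, D, B, J, I, H, G, O]
Visit L; enqueue A → queue [F, E, D, B, J, I, H, G, O, A]
Visit F → queue [E, D, B, J, I, H, G, O, A]
Visit E; enqueue C → queue [D, B, J, I, H, G, O, A, C]
Visit D → queue [B, J, I, H, G, O, A, C]
Visit B; enqueue K → queue [J, I, H, G, O, A, C, K]
Visit J → queue [I, H, G, O, A, C, K]
Visit I → queue [H, G, O, A, C, K]
Visit H → queue [G, O, A, C, K]
Visit G; enqueue Q → queue [O, A, C, K, Q]
Visit O → queue [A, C, K, Q]
Visit A → queue [C, K, Q]
Visit C → queue [K, Q]
Visit K → queue [Q]
Visit Q → queue []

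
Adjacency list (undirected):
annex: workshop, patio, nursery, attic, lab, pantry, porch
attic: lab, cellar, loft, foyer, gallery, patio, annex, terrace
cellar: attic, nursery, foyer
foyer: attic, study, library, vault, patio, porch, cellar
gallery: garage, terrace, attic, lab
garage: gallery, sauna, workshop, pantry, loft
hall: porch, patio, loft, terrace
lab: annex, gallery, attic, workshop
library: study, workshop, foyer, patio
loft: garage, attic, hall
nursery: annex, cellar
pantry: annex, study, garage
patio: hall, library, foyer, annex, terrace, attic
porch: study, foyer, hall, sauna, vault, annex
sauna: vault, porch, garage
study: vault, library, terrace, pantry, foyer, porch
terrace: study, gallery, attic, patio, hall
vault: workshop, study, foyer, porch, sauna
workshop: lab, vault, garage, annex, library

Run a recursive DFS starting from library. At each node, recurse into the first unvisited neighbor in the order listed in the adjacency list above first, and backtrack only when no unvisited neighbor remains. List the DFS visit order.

Visit library
library → study
study → vault
vault → workshop
workshop → lab
lab → annex
annex → patio
patio → hall
hall → porch
porch → foyer
foyer → attic
attic → cellar
cellar → nursery
attic → loft
loft → garage
garage → gallery
gallery → terrace
garage → sauna
garage → pantry

library -> study -> vault -> workshop -> lab -> annex -> patio -> hall -> porch -> foyer -> attic -> cellar -> nursery -> loft -> garage -> gallery -> terrace -> sauna -> pantry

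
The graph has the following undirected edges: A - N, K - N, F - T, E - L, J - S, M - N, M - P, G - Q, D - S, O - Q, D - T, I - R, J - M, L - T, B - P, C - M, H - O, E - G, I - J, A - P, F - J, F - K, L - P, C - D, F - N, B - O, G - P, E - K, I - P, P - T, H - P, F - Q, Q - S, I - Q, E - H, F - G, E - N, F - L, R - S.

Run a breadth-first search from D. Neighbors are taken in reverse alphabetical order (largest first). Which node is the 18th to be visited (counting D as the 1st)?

Visit D; enqueue T, S, C → queue [T, S, C]
Visit T; enqueue P, L, F → queue [S, C, P, L, F]
Visit S; enqueue R, Q, J → queue [C, P, L, F, R, Q, J]
Visit C; enqueue M → queue [P, L, F, R, Q, J, M]
Visit P; enqueue I, H, G, B, A → queue [L, F, R, Q, J, M, I, H, G, B, A]
Visit L; enqueue E → queue [F, R, Q, J, M, I, H, G, B, A, E]
Visit F; enqueue N, K → queue [R, Q, J, M, I, H, G, B, A, E, N, K]
Visit R → queue [Q, J, M, I, H, G, B, A, E, N, K]
Visit Q; enqueue O → queue [J, M, I, H, G, B, A, E, N, K, O]
Visit J → queue [M, I, H, G, B, A, E, N, K, O]
Visit M → queue [I, H, G, B, A, E, N, K, O]
Visit I → queue [H, G, B, A, E, N, K, O]
Visit H → queue [G, B, A, E, N, K, O]
Visit G → queue [B, A, E, N, K, O]
Visit B → queue [A, E, N, K, O]
Visit A → queue [E, N, K, O]
Visit E → queue [N, K, O]
Visit N → queue [K, O]
Visit K → queue [O]
Visit O → queue []

Visit order: D, T, S, C, P, L, F, R, Q, J, M, I, H, G, B, A, E, N, K, O

N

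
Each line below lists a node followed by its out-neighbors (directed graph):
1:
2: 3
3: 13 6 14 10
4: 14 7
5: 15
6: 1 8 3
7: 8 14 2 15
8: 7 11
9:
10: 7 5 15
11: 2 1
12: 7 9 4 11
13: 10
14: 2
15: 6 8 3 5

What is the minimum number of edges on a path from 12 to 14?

Level 0: 12
Level 1: 4, 7, 9, 11
Level 2: 1, 2, 8, 14, 15
Level 3: 3, 5, 6
Level 4: 10, 13
14 first appears at level 2.

2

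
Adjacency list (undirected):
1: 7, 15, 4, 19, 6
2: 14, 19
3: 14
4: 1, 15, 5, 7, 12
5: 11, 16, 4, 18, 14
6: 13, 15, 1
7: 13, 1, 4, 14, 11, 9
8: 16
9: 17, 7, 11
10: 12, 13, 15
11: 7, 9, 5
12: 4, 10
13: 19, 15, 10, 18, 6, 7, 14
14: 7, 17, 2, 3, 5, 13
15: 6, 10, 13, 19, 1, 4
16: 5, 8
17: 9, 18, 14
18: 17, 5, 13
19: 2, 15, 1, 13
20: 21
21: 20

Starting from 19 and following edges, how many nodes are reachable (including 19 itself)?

BFS from 19 visits: 19, 1, 2, 13, 15, 4, 6, 7, 14, 10, 18, 5, 12, 9, 11, 3, 17, 16, 8
Reachable nodes: 19 of 21 total.

19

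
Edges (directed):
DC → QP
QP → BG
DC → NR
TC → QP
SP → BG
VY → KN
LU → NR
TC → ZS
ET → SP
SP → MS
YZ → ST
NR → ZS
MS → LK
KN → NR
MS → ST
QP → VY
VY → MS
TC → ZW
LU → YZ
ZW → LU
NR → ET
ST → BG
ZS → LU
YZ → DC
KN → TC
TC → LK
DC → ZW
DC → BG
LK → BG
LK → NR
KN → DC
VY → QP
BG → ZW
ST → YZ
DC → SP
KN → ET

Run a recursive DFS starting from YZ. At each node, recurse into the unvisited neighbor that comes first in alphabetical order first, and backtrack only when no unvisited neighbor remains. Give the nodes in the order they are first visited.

Visit YZ
YZ → DC
DC → BG
BG → ZW
ZW → LU
LU → NR
NR → ET
ET → SP
SP → MS
MS → LK
MS → ST
NR → ZS
DC → QP
QP → VY
VY → KN
KN → TC

YZ DC BG ZW LU NR ET SP MS LK ST ZS QP VY KN TC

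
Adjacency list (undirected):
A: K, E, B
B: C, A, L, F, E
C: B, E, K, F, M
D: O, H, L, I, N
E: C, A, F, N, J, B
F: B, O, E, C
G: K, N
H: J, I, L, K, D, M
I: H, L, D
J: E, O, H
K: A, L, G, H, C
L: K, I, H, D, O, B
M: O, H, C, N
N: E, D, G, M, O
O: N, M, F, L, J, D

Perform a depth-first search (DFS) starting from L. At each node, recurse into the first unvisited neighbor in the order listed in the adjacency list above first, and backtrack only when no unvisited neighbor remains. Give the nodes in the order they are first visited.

L, K, A, E, C, B, F, O, N, D, H, J, I, M, G

Visit L
L → K
K → A
A → E
E → C
C → B
B → F
F → O
O → N
N → D
D → H
H → J
H → I
H → M
N → G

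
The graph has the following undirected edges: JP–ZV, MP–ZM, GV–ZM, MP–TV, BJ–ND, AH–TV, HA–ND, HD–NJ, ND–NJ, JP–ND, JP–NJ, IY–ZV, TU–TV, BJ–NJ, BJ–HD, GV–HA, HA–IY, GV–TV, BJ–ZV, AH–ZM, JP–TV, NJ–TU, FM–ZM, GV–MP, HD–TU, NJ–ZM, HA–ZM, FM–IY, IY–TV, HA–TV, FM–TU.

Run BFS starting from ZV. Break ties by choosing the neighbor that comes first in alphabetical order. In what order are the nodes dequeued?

Visit ZV; enqueue BJ, IY, JP → queue [BJ, IY, JP]
Visit BJ; enqueue HD, ND, NJ → queue [IY, JP, HD, ND, NJ]
Visit IY; enqueue FM, HA, TV → queue [JP, HD, ND, NJ, FM, HA, TV]
Visit JP → queue [HD, ND, NJ, FM, HA, TV]
Visit HD; enqueue TU → queue [ND, NJ, FM, HA, TV, TU]
Visit ND → queue [NJ, FM, HA, TV, TU]
Visit NJ; enqueue ZM → queue [FM, HA, TV, TU, ZM]
Visit FM → queue [HA, TV, TU, ZM]
Visit HA; enqueue GV → queue [TV, TU, ZM, GV]
Visit TV; enqueue AH, MP → queue [TU, ZM, GV, AH, MP]
Visit TU → queue [ZM, GV, AH, MP]
Visit ZM → queue [GV, AH, MP]
Visit GV → queue [AH, MP]
Visit AH → queue [MP]
Visit MP → queue []

ZV, BJ, IY, JP, HD, ND, NJ, FM, HA, TV, TU, ZM, GV, AH, MP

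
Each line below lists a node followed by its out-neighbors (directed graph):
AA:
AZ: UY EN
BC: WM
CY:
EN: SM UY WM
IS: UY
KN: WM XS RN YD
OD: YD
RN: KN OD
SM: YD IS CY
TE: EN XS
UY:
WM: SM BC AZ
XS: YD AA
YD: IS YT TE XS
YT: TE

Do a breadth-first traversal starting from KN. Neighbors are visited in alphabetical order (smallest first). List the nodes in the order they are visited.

KN -> RN -> WM -> XS -> YD -> OD -> AZ -> BC -> SM -> AA -> IS -> TE -> YT -> EN -> UY -> CY

Visit KN; enqueue RN, WM, XS, YD → queue [RN, WM, XS, YD]
Visit RN; enqueue OD → queue [WM, XS, YD, OD]
Visit WM; enqueue AZ, BC, SM → queue [XS, YD, OD, AZ, BC, SM]
Visit XS; enqueue AA → queue [YD, OD, AZ, BC, SM, AA]
Visit YD; enqueue IS, TE, YT → queue [OD, AZ, BC, SM, AA, IS, TE, YT]
Visit OD → queue [AZ, BC, SM, AA, IS, TE, YT]
Visit AZ; enqueue EN, UY → queue [BC, SM, AA, IS, TE, YT, EN, UY]
Visit BC → queue [SM, AA, IS, TE, YT, EN, UY]
Visit SM; enqueue CY → queue [AA, IS, TE, YT, EN, UY, CY]
Visit AA → queue [IS, TE, YT, EN, UY, CY]
Visit IS → queue [TE, YT, EN, UY, CY]
Visit TE → queue [YT, EN, UY, CY]
Visit YT → queue [EN, UY, CY]
Visit EN → queue [UY, CY]
Visit UY → queue [CY]
Visit CY → queue []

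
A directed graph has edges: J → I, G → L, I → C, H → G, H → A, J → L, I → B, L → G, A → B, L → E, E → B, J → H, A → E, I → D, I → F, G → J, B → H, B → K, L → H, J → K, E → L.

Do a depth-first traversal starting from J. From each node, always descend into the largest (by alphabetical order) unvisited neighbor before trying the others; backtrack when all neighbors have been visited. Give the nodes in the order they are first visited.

J L H G A E B K I F D C

Visit J
J → L
L → H
H → G
H → A
A → E
E → B
B → K
J → I
I → F
I → D
I → C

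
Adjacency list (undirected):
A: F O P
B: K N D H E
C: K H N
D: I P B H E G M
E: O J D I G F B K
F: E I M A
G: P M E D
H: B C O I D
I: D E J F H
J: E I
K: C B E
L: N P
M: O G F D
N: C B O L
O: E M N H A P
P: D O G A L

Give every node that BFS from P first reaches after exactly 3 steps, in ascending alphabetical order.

C, J, K

Level 0: P
Level 1: A, D, G, L, O
Level 2: B, E, F, H, I, M, N
Level 3: C, J, K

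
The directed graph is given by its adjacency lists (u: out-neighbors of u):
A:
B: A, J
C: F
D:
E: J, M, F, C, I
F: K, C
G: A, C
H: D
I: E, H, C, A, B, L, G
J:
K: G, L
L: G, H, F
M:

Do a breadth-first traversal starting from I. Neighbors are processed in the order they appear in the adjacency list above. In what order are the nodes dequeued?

Visit I; enqueue E, H, C, A, B, L, G → queue [E, H, C, A, B, L, G]
Visit E; enqueue J, M, F → queue [H, C, A, B, L, G, J, M, F]
Visit H; enqueue D → queue [C, A, B, L, G, J, M, F, D]
Visit C → queue [A, B, L, G, J, M, F, D]
Visit A → queue [B, L, G, J, M, F, D]
Visit B → queue [L, G, J, M, F, D]
Visit L → queue [G, J, M, F, D]
Visit G → queue [J, M, F, D]
Visit J → queue [M, F, D]
Visit M → queue [F, D]
Visit F; enqueue K → queue [D, K]
Visit D → queue [K]
Visit K → queue []

I, E, H, C, A, B, L, G, J, M, F, D, K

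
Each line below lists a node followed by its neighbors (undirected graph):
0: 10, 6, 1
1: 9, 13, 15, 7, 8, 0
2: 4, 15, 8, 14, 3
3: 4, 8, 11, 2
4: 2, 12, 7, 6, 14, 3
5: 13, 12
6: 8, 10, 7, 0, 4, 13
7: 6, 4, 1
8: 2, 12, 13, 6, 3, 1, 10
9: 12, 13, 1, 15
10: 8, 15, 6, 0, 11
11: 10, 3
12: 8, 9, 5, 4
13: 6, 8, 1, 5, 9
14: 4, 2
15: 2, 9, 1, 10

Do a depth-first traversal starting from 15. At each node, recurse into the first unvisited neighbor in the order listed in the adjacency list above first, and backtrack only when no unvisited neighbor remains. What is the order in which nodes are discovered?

Visit 15
15 → 2
2 → 4
4 → 12
12 → 8
8 → 13
13 → 6
6 → 10
10 → 0
0 → 1
1 → 9
1 → 7
10 → 11
11 → 3
13 → 5
4 → 14

15 2 4 12 8 13 6 10 0 1 9 7 11 3 5 14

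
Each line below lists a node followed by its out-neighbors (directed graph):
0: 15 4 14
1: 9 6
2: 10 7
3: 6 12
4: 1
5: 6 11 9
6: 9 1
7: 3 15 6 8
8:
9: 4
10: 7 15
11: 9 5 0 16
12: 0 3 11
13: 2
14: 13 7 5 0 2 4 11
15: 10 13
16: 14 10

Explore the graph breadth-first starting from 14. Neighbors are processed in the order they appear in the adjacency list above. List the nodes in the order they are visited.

Visit 14; enqueue 13, 7, 5, 0, 2, 4, 11 → queue [13, 7, 5, 0, 2, 4, 11]
Visit 13 → queue [7, 5, 0, 2, 4, 11]
Visit 7; enqueue 3, 15, 6, 8 → queue [5, 0, 2, 4, 11, 3, 15, 6, 8]
Visit 5; enqueue 9 → queue [0, 2, 4, 11, 3, 15, 6, 8, 9]
Visit 0 → queue [2, 4, 11, 3, 15, 6, 8, 9]
Visit 2; enqueue 10 → queue [4, 11, 3, 15, 6, 8, 9, 10]
Visit 4; enqueue 1 → queue [11, 3, 15, 6, 8, 9, 10, 1]
Visit 11; enqueue 16 → queue [3, 15, 6, 8, 9, 10, 1, 16]
Visit 3; enqueue 12 → queue [15, 6, 8, 9, 10, 1, 16, 12]
Visit 15 → queue [6, 8, 9, 10, 1, 16, 12]
Visit 6 → queue [8, 9, 10, 1, 16, 12]
Visit 8 → queue [9, 10, 1, 16, 12]
Visit 9 → queue [10, 1, 16, 12]
Visit 10 → queue [1, 16, 12]
Visit 1 → queue [16, 12]
Visit 16 → queue [12]
Visit 12 → queue []

14 → 13 → 7 → 5 → 0 → 2 → 4 → 11 → 3 → 15 → 6 → 8 → 9 → 10 → 1 → 16 → 12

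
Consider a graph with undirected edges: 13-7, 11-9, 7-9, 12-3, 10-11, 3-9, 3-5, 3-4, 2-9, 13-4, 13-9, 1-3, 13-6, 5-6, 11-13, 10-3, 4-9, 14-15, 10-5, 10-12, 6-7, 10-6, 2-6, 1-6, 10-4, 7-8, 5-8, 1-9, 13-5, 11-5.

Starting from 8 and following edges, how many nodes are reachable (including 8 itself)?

13

BFS from 8 visits: 8, 7, 5, 13, 9, 6, 11, 10, 3, 4, 2, 1, 12
Reachable nodes: 13 of 15 total.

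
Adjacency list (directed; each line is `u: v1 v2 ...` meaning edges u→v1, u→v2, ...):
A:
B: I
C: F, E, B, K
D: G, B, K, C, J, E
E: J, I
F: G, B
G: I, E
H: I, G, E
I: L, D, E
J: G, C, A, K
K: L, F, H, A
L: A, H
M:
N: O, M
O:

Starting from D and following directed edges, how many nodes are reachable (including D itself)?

BFS from D visits: D, K, J, G, E, C, B, L, H, F, A, I
Reachable nodes: 12 of 15 total.

12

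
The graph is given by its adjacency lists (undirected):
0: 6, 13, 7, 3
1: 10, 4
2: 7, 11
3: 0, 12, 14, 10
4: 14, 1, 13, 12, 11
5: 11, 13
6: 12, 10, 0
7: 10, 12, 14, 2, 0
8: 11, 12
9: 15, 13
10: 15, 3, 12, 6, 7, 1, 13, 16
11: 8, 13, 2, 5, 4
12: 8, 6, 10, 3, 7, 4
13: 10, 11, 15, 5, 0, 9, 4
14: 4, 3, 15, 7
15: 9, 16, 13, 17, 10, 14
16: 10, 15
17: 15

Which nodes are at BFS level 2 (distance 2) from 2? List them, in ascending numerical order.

0, 4, 5, 8, 10, 12, 13, 14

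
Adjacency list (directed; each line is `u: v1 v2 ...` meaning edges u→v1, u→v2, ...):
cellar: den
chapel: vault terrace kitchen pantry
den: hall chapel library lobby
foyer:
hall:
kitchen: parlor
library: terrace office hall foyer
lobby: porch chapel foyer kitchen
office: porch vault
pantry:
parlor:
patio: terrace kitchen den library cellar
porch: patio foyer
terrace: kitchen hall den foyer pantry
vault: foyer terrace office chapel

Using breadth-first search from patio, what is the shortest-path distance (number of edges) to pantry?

2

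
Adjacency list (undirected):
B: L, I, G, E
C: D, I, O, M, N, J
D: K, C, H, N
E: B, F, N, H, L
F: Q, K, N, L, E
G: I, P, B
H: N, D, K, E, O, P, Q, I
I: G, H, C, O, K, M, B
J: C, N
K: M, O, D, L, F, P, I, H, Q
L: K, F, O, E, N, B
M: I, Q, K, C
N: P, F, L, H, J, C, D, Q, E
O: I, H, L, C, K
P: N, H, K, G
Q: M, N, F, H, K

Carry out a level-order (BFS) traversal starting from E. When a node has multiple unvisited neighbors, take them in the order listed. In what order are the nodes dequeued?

E B F N H L I G Q K P J C D O M

Visit E; enqueue B, F, N, H, L → queue [B, F, N, H, L]
Visit B; enqueue I, G → queue [F, N, H, L, I, G]
Visit F; enqueue Q, K → queue [N, H, L, I, G, Q, K]
Visit N; enqueue P, J, C, D → queue [H, L, I, G, Q, K, P, J, C, D]
Visit H; enqueue O → queue [L, I, G, Q, K, P, J, C, D, O]
Visit L → queue [I, G, Q, K, P, J, C, D, O]
Visit I; enqueue M → queue [G, Q, K, P, J, C, D, O, M]
Visit G → queue [Q, K, P, J, C, D, O, M]
Visit Q → queue [K, P, J, C, D, O, M]
Visit K → queue [P, J, C, D, O, M]
Visit P → queue [J, C, D, O, M]
Visit J → queue [C, D, O, M]
Visit C → queue [D, O, M]
Visit D → queue [O, M]
Visit O → queue [M]
Visit M → queue []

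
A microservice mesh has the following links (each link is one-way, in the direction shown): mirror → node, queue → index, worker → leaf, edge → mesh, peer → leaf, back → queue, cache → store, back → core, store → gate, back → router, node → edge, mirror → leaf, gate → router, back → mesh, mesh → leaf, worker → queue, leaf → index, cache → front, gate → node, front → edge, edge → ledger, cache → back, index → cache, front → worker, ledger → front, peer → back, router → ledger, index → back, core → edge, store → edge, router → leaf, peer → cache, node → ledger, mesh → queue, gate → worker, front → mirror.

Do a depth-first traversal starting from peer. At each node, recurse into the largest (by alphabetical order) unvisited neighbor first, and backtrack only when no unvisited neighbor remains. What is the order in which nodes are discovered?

Visit peer
peer → leaf
leaf → index
index → cache
cache → store
store → gate
gate → worker
worker → queue
gate → router
router → ledger
ledger → front
front → mirror
mirror → node
node → edge
edge → mesh
cache → back
back → core

peer, leaf, index, cache, store, gate, worker, queue, router, ledger, front, mirror, node, edge, mesh, back, core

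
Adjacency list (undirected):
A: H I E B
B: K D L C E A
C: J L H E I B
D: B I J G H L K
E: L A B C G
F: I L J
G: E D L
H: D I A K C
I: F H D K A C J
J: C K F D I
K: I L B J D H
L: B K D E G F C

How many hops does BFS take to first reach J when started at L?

2

Level 0: L
Level 1: B, C, D, E, F, G, K
Level 2: A, H, I, J
J first appears at level 2.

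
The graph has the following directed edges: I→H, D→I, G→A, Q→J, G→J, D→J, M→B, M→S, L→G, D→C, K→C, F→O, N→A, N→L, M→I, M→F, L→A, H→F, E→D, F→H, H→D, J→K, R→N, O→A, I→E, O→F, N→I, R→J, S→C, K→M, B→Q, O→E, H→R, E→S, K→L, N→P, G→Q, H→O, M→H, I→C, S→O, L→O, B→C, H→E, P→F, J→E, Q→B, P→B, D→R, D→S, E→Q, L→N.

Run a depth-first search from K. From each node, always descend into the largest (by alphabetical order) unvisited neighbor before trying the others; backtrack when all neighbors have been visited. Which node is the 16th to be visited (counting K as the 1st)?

Visit K
K → M
M → S
S → O
O → F
F → H
H → R
R → N
N → P
P → B
B → Q
Q → J
J → E
E → D
D → I
I → C
N → L
L → G
G → A

Visit order: K, M, S, O, F, H, R, N, P, B, Q, J, E, D, I, C, L, G, A

C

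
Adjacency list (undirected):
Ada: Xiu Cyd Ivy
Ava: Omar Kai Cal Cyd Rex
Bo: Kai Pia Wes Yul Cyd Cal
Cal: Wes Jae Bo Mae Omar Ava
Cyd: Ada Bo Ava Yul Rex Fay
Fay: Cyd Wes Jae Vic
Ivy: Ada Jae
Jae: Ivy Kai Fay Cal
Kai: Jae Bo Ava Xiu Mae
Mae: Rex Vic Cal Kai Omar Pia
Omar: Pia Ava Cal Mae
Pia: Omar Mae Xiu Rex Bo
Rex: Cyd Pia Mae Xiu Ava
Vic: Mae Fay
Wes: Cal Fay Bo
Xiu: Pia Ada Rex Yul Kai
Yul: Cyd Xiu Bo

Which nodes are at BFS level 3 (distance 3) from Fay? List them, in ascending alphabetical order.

Level 0: Fay
Level 1: Cyd, Jae, Vic, Wes
Level 2: Ada, Ava, Bo, Cal, Ivy, Kai, Mae, Rex, Yul
Level 3: Omar, Pia, Xiu

Omar, Pia, Xiu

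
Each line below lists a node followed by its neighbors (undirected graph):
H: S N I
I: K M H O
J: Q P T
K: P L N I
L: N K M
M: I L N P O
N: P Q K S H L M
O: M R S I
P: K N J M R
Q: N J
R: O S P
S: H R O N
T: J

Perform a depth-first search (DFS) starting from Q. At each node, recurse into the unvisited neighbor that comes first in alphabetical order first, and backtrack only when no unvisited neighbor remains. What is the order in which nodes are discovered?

Q, J, P, K, I, H, N, L, M, O, R, S, T

Visit Q
Q → J
J → P
P → K
K → I
I → H
H → N
N → L
L → M
M → O
O → R
R → S
J → T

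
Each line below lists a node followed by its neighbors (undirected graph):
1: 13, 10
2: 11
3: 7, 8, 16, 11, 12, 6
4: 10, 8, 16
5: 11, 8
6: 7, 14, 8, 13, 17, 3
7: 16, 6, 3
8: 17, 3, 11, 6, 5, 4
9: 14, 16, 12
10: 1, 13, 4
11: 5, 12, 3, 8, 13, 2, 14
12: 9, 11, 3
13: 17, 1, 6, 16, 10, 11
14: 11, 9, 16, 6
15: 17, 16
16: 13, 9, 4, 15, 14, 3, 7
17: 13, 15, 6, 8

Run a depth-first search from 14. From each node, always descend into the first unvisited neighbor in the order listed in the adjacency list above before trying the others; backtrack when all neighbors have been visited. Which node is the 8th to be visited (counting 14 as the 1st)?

10

Visit 14
14 → 11
11 → 5
5 → 8
8 → 17
17 → 13
13 → 1
1 → 10
10 → 4
4 → 16
16 → 9
9 → 12
12 → 3
3 → 7
7 → 6
16 → 15
11 → 2

Visit order: 14, 11, 5, 8, 17, 13, 1, 10, 4, 16, 9, 12, 3, 7, 6, 15, 2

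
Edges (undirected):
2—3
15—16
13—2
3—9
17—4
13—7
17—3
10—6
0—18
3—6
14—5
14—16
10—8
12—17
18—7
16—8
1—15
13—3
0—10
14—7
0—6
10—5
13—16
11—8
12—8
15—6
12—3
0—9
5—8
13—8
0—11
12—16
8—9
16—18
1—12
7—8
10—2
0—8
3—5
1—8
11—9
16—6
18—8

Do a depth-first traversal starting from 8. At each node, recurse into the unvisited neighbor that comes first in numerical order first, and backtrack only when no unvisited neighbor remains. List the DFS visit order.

8, 0, 6, 3, 2, 10, 5, 14, 7, 13, 16, 12, 1, 15, 17, 4, 18, 9, 11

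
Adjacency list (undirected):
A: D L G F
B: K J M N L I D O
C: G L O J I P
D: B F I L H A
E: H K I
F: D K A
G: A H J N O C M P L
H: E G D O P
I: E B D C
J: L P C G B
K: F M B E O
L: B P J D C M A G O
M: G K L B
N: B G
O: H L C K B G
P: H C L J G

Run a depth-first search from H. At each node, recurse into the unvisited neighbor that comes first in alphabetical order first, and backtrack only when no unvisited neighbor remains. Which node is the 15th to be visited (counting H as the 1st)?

N

Visit H
H → D
D → A
A → F
F → K
K → B
B → I
I → C
C → G
G → J
J → L
L → M
L → O
L → P
G → N
I → E

Visit order: H, D, A, F, K, B, I, C, G, J, L, M, O, P, N, E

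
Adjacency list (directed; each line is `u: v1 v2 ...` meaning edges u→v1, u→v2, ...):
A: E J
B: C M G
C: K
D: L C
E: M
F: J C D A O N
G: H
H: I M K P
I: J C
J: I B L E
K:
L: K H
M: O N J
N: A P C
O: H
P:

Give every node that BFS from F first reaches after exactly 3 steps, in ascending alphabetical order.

G, M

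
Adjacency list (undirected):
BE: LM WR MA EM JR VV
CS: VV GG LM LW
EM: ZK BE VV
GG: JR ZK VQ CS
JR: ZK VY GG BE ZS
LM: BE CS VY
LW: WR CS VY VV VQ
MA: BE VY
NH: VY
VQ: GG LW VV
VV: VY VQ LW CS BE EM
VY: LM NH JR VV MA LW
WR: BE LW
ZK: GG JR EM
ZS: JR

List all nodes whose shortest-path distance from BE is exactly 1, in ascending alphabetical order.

EM, JR, LM, MA, VV, WR

Level 0: BE
Level 1: EM, JR, LM, MA, VV, WR
Level 2: CS, GG, LW, VQ, VY, ZK, ZS
Level 3: NH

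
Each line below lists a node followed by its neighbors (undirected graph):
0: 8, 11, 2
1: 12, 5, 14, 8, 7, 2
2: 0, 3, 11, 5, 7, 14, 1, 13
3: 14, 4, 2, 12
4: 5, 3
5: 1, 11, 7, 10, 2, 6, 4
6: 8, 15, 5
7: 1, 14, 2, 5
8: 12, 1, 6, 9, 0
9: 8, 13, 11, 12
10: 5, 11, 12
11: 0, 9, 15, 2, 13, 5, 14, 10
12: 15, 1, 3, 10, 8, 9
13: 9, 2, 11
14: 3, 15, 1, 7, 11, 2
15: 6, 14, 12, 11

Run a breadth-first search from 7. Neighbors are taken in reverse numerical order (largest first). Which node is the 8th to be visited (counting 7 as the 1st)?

3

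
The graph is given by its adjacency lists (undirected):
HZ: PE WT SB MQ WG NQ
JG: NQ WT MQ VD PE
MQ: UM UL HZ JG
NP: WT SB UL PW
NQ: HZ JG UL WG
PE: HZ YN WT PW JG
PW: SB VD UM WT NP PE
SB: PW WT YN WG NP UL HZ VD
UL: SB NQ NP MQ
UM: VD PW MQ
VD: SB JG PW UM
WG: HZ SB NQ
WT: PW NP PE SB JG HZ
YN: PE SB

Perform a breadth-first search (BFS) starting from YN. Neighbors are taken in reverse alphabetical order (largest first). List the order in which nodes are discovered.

YN -> SB -> PE -> WT -> WG -> VD -> UL -> PW -> NP -> HZ -> JG -> NQ -> UM -> MQ

Visit YN; enqueue SB, PE → queue [SB, PE]
Visit SB; enqueue WT, WG, VD, UL, PW, NP, HZ → queue [PE, WT, WG, VD, UL, PW, NP, HZ]
Visit PE; enqueue JG → queue [WT, WG, VD, UL, PW, NP, HZ, JG]
Visit WT → queue [WG, VD, UL, PW, NP, HZ, JG]
Visit WG; enqueue NQ → queue [VD, UL, PW, NP, HZ, JG, NQ]
Visit VD; enqueue UM → queue [UL, PW, NP, HZ, JG, NQ, UM]
Visit UL; enqueue MQ → queue [PW, NP, HZ, JG, NQ, UM, MQ]
Visit PW → queue [NP, HZ, JG, NQ, UM, MQ]
Visit NP → queue [HZ, JG, NQ, UM, MQ]
Visit HZ → queue [JG, NQ, UM, MQ]
Visit JG → queue [NQ, UM, MQ]
Visit NQ → queue [UM, MQ]
Visit UM → queue [MQ]
Visit MQ → queue []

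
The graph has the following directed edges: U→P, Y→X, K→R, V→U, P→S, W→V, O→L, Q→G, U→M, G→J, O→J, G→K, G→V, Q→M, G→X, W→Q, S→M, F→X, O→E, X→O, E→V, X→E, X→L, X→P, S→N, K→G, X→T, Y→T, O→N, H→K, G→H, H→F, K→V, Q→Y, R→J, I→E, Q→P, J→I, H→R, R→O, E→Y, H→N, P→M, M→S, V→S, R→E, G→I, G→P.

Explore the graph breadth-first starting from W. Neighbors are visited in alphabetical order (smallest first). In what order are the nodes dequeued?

W -> Q -> V -> G -> M -> P -> Y -> S -> U -> H -> I -> J -> K -> X -> T -> N -> F -> R -> E -> L -> O

Visit W; enqueue Q, V → queue [Q, V]
Visit Q; enqueue G, M, P, Y → queue [V, G, M, P, Y]
Visit V; enqueue S, U → queue [G, M, P, Y, S, U]
Visit G; enqueue H, I, J, K, X → queue [M, P, Y, S, U, H, I, J, K, X]
Visit M → queue [P, Y, S, U, H, I, J, K, X]
Visit P → queue [Y, S, U, H, I, J, K, X]
Visit Y; enqueue T → queue [S, U, H, I, J, K, X, T]
Visit S; enqueue N → queue [U, H, I, J, K, X, T, N]
Visit U → queue [H, I, J, K, X, T, N]
Visit H; enqueue F, R → queue [I, J, K, X, T, N, F, R]
Visit I; enqueue E → queue [J, K, X, T, N, F, R, E]
Visit J → queue [K, X, T, N, F, R, E]
Visit K → queue [X, T, N, F, R, E]
Visit X; enqueue L, O → queue [T, N, F, R, E, L, O]
Visit T → queue [N, F, R, E, L, O]
Visit N → queue [F, R, E, L, O]
Visit F → queue [R, E, L, O]
Visit R → queue [E, L, O]
Visit E → queue [L, O]
Visit L → queue [O]
Visit O → queue []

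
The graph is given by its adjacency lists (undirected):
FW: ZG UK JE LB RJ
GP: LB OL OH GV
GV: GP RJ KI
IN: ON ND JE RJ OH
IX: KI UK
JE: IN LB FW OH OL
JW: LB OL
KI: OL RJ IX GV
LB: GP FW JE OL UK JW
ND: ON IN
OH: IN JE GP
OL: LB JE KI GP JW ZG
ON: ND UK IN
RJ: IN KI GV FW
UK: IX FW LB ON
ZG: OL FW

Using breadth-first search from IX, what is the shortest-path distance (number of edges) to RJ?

2

Level 0: IX
Level 1: KI, UK
Level 2: FW, GV, LB, OL, ON, RJ
Level 3: GP, IN, JE, JW, ND, ZG
Level 4: OH
RJ first appears at level 2.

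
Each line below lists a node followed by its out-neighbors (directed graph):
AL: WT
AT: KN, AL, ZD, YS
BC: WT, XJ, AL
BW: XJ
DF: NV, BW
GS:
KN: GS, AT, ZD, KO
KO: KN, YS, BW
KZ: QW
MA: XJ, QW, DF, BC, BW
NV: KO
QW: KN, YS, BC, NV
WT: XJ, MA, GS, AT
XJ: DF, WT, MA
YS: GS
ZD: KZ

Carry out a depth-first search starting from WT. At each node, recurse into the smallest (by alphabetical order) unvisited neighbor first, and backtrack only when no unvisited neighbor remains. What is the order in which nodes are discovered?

Visit WT
WT → AT
AT → AL
AT → KN
KN → GS
KN → KO
KO → BW
BW → XJ
XJ → DF
DF → NV
XJ → MA
MA → BC
MA → QW
QW → YS
KN → ZD
ZD → KZ

WT, AT, AL, KN, GS, KO, BW, XJ, DF, NV, MA, BC, QW, YS, ZD, KZ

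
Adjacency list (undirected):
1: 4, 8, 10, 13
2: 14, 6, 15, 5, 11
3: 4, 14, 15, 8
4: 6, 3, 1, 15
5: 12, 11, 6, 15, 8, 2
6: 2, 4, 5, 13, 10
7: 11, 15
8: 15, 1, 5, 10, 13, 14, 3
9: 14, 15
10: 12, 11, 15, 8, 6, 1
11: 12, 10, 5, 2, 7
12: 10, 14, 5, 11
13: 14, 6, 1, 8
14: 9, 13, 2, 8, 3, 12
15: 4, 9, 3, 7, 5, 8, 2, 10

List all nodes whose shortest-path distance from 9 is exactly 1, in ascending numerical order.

Level 0: 9
Level 1: 14, 15
Level 2: 2, 3, 4, 5, 7, 8, 10, 12, 13
Level 3: 1, 6, 11

14, 15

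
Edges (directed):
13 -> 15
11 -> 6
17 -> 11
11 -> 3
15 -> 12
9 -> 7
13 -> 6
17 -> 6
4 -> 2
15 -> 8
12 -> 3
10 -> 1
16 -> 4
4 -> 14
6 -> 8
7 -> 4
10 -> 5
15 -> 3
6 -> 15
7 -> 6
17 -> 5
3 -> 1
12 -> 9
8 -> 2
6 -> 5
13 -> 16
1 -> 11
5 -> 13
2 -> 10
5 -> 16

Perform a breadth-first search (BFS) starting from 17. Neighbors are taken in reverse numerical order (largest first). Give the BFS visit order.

Visit 17; enqueue 11, 6, 5 → queue [11, 6, 5]
Visit 11; enqueue 3 → queue [6, 5, 3]
Visit 6; enqueue 15, 8 → queue [5, 3, 15, 8]
Visit 5; enqueue 16, 13 → queue [3, 15, 8, 16, 13]
Visit 3; enqueue 1 → queue [15, 8, 16, 13, 1]
Visit 15; enqueue 12 → queue [8, 16, 13, 1, 12]
Visit 8; enqueue 2 → queue [16, 13, 1, 12, 2]
Visit 16; enqueue 4 → queue [13, 1, 12, 2, 4]
Visit 13 → queue [1, 12, 2, 4]
Visit 1 → queue [12, 2, 4]
Visit 12; enqueue 9 → queue [2, 4, 9]
Visit 2; enqueue 10 → queue [4, 9, 10]
Visit 4; enqueue 14 → queue [9, 10, 14]
Visit 9; enqueue 7 → queue [10, 14, 7]
Visit 10 → queue [14, 7]
Visit 14 → queue [7]
Visit 7 → queue []

17 11 6 5 3 15 8 16 13 1 12 2 4 9 10 14 7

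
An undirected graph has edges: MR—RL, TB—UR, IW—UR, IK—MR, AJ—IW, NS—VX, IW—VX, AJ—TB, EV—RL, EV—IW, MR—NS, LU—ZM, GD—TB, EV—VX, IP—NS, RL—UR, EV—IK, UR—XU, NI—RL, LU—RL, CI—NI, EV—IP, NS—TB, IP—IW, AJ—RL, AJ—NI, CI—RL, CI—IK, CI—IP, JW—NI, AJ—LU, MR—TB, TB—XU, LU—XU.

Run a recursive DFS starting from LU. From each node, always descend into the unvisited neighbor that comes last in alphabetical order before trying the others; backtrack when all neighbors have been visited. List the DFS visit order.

LU -> ZM -> XU -> UR -> TB -> NS -> VX -> IW -> IP -> EV -> RL -> NI -> JW -> CI -> IK -> MR -> AJ -> GD

Visit LU
LU → ZM
LU → XU
XU → UR
UR → TB
TB → NS
NS → VX
VX → IW
IW → IP
IP → EV
EV → RL
RL → NI
NI → JW
NI → CI
CI → IK
IK → MR
NI → AJ
TB → GD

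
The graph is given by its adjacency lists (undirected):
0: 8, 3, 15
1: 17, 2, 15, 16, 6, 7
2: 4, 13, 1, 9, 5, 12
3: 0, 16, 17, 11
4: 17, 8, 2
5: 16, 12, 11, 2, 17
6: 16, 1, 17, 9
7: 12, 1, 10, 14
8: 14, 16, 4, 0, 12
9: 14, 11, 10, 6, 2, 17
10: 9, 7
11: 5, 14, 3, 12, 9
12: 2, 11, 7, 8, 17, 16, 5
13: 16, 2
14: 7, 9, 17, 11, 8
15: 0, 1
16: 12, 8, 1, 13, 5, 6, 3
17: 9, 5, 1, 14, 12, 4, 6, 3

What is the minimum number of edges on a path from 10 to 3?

3

Level 0: 10
Level 1: 7, 9
Level 2: 1, 2, 6, 11, 12, 14, 17
Level 3: 3, 4, 5, 8, 13, 15, 16
Level 4: 0
3 first appears at level 3.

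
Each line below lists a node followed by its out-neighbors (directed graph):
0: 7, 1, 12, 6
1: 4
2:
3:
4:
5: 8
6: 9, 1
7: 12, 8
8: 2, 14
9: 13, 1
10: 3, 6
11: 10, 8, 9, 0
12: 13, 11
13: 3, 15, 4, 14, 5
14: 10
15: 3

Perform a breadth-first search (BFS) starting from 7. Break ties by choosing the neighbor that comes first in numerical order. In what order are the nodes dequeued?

Visit 7; enqueue 8, 12 → queue [8, 12]
Visit 8; enqueue 2, 14 → queue [12, 2, 14]
Visit 12; enqueue 11, 13 → queue [2, 14, 11, 13]
Visit 2 → queue [14, 11, 13]
Visit 14; enqueue 10 → queue [11, 13, 10]
Visit 11; enqueue 0, 9 → queue [13, 10, 0, 9]
Visit 13; enqueue 3, 4, 5, 15 → queue [10, 0, 9, 3, 4, 5, 15]
Visit 10; enqueue 6 → queue [0, 9, 3, 4, 5, 15, 6]
Visit 0; enqueue 1 → queue [9, 3, 4, 5, 15, 6, 1]
Visit 9 → queue [3, 4, 5, 15, 6, 1]
Visit 3 → queue [4, 5, 15, 6, 1]
Visit 4 → queue [5, 15, 6, 1]
Visit 5 → queue [15, 6, 1]
Visit 15 → queue [6, 1]
Visit 6 → queue [1]
Visit 1 → queue []

7 -> 8 -> 12 -> 2 -> 14 -> 11 -> 13 -> 10 -> 0 -> 9 -> 3 -> 4 -> 5 -> 15 -> 6 -> 1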